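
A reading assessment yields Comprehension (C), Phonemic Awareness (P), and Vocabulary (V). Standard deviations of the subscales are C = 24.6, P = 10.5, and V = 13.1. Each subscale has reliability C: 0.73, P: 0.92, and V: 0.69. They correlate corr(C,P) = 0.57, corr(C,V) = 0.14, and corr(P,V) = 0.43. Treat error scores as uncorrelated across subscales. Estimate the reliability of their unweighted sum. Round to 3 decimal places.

0.838

Var(C+P+V) = 24.6² + 10.5² + 13.1² + 2·[24.6·10.5·0.57 + 24.6·13.1·0.14 + 10.5·13.1·0.43] = 887.02 + 502.988 = 1390.01.
With uncorrelated errors the cross-covariances are all true-score covariance, so they carry over unchanged; only the diagonal terms shrink to ρᵢσᵢ².
True-score variance = [24.6²·0.73 + 10.5²·0.92 + 13.1²·0.69] + 502.988 = 661.608 + 502.988 = 1164.6.
Reliability = 1164.6 / 1390.01 = 0.838.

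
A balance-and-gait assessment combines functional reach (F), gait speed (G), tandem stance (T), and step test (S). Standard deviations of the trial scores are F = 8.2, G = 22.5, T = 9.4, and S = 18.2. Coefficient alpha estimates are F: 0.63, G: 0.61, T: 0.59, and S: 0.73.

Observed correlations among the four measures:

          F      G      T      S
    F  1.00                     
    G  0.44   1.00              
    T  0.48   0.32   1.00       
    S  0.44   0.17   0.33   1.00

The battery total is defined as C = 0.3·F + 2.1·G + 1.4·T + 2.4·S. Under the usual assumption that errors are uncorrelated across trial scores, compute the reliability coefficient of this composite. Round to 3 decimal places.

Var(C) = 0.3²·8.2² + 2.1²·22.5² + 1.4²·9.4² + 2.4²·18.2² + 2·[0.63·8.2·22.5·0.44 + 0.42·8.2·9.4·0.48 + 0.72·8.2·18.2·0.44 + 2.94·22.5·9.4·0.32 + 5.04·22.5·18.2·0.17 + 3.36·9.4·18.2·0.33] = 4319.74 + 1706.99 = 6026.73.
Under uncorrelated errors the observed covariances equal the true-score covariances, so only the own-variance terms attenuate.
True-score variance = [0.3²·8.2²·0.63 + 2.1²·22.5²·0.61 + 1.4²·9.4²·0.59 + 2.4²·18.2²·0.73] + 1706.99 = 2860.65 + 1706.99 = 4567.64.
Reliability = 4567.64 / 6026.73 = 0.758.

0.758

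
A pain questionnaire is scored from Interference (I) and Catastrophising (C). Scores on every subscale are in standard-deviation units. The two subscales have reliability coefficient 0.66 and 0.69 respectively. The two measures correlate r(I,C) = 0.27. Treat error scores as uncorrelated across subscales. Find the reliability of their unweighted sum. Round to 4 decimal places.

Var(I+C) = 2 + 2·[0.27] = 2 + 0.54 = 2.54.
With uncorrelated errors the cross-covariances are all true-score covariance, so they carry over unchanged; only the diagonal terms shrink to ρᵢσᵢ².
True-score variance = [0.66 + 0.69] + 0.54 = 1.35 + 0.54 = 1.89.
Reliability = 1.89 / 2.54 = 0.7441.

0.7441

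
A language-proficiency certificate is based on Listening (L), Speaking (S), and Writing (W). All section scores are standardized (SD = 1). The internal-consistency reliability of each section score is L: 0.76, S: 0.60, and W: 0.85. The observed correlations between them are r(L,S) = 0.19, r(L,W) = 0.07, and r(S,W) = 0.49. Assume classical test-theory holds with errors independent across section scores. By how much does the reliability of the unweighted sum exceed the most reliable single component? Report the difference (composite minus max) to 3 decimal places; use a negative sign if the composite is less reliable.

-0.026

Var(sum) = 3 + 1.5 = 4.5; true-score variance = 2.21 + 1.5 = 3.71; composite reliability = 0.8244.
Max component reliability = 0.8500.
Difference = 0.8244 − 0.8500 = -0.026.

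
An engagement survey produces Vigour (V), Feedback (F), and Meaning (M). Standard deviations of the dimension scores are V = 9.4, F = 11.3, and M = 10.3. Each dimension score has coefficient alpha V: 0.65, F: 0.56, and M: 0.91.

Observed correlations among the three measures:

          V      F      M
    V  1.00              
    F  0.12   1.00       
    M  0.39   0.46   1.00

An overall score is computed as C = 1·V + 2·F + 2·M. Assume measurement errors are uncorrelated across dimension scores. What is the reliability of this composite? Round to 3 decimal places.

0.822

Var(C) = 9.4² + 2²·11.3² + 2²·10.3² + 2·[2·9.4·11.3·0.12 + 2·9.4·10.3·0.39 + 4·11.3·10.3·0.46] = 1023.48 + 630.34 = 1653.82.
With uncorrelated errors the cross-covariances are all true-score covariance, so they carry over unchanged; only the diagonal terms shrink to ρᵢσᵢ².
True-score variance = [9.4²·0.65 + 2²·11.3²·0.56 + 2²·10.3²·0.91] + 630.34 = 729.627 + 630.34 = 1359.97.
Reliability = 1359.97 / 1653.82 = 0.822.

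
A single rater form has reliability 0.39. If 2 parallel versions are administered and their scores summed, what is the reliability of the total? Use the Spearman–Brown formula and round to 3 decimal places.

0.561

ρ_k = kρ / (1 + (k−1)ρ) = 2·0.39 / (1 + 1·0.39) = 0.780 / 1.390 = 0.561.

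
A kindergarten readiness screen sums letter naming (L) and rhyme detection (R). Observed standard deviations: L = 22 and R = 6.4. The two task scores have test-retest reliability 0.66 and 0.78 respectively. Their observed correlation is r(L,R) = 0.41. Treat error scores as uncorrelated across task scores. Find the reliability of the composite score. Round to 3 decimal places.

Var(L+R) = 22² + 6.4² + 2·[22·6.4·0.41] = 524.96 + 115.456 = 640.416.
Because errors are independent across components, Cov(Tᵢ,Tⱼ) = Cov(Xᵢ,Xⱼ); the off-diagonal part of the true-score variance is the same as above.
True-score variance = [22²·0.66 + 6.4²·0.78] + 115.456 = 351.389 + 115.456 = 466.845.
Reliability = 466.845 / 640.416 = 0.729.

0.729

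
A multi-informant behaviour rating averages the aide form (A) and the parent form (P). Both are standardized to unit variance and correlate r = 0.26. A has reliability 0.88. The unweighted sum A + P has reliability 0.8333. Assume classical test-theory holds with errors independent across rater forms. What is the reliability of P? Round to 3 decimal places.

Var(A+P) = 2 + 2·0.26 = 2.520.
True-score variance = ρ_A + ρ_P + 2·0.26, so 0.8333 = (0.88 + ρ_P + 0.52) / 2.520.
ρ_P = 0.8333·2.520 − 0.88 − 0.52 = 0.700.

0.700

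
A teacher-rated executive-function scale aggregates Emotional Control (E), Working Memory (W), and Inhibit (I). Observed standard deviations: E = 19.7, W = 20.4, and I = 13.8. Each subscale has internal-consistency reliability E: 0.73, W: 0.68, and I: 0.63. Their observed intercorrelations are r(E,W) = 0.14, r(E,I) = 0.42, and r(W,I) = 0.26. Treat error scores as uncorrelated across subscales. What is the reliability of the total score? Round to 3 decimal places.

Var(E+W+I) = 19.7² + 20.4² + 13.8² + 2·[19.7·20.4·0.14 + 19.7·13.8·0.42 + 20.4·13.8·0.26] = 994.69 + 487.279 = 1481.97.
With uncorrelated errors the cross-covariances are all true-score covariance, so they carry over unchanged; only the diagonal terms shrink to ρᵢσᵢ².
True-score variance = [19.7²·0.73 + 20.4²·0.68 + 13.8²·0.63] + 487.279 = 686.272 + 487.279 = 1173.55.
Reliability = 1173.55 / 1481.97 = 0.792.

0.792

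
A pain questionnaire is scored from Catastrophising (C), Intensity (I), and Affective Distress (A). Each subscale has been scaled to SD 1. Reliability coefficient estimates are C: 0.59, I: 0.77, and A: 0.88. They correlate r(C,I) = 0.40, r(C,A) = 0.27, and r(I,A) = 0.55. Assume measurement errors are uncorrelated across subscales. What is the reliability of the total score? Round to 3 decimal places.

0.860

Var(C+I+A) = 3 + 2·[0.40 + 0.27 + 0.55] = 3 + 2.44 = 5.44.
Under uncorrelated errors the observed covariances equal the true-score covariances, so only the own-variance terms attenuate.
True-score variance = [0.59 + 0.77 + 0.88] + 2.44 = 2.24 + 2.44 = 4.68.
Reliability = 4.68 / 5.44 = 0.860.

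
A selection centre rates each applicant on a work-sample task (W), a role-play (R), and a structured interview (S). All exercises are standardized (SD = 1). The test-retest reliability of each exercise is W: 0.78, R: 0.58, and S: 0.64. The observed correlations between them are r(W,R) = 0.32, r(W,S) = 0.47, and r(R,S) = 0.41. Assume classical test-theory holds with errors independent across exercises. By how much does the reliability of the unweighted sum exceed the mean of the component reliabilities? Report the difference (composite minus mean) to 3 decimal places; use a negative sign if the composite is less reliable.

0.148

Var(sum) = 3 + 2.4 = 5.4; true-score variance = 2 + 2.4 = 4.4; composite reliability = 0.8148.
Mean component reliability = 0.6667.
Difference = 0.8148 − 0.6667 = 0.148.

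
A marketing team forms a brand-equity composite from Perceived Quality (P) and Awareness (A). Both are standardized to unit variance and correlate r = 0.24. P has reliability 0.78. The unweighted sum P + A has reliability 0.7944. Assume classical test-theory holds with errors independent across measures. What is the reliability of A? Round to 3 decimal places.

0.710

Var(P+A) = 2 + 2·0.24 = 2.480.
True-score variance = ρ_P + ρ_A + 2·0.24, so 0.7944 = (0.78 + ρ_A + 0.48) / 2.480.
ρ_A = 0.7944·2.480 − 0.78 − 0.48 = 0.710.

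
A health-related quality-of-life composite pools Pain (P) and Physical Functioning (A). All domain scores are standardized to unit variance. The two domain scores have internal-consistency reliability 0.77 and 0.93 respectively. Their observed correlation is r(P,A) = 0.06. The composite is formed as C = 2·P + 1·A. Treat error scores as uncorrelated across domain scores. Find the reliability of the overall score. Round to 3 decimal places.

0.811

Var(C) = 2² + 1 + 2·[2·0.06] = 5 + 0.24 = 5.24.
Under uncorrelated errors the observed covariances equal the true-score covariances, so only the own-variance terms attenuate.
True-score variance = [2²·0.77 + 0.93] + 0.24 = 4.01 + 0.24 = 4.25.
Reliability = 4.25 / 5.24 = 0.811.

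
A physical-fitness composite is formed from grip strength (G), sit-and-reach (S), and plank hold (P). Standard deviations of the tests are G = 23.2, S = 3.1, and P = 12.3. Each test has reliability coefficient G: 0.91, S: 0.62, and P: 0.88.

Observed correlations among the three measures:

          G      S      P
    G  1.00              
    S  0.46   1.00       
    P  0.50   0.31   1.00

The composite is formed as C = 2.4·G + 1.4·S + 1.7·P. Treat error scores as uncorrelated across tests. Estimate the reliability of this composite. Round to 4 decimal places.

Var(C) = 2.4²·23.2² + 1.4²·3.1² + 1.7²·12.3² + 2·[3.36·23.2·3.1·0.46 + 4.08·23.2·12.3·0.50 + 2.38·3.1·12.3·0.31] = 3556.33 + 1442.85 = 4999.18.
Because errors are independent across components, Cov(Tᵢ,Tⱼ) = Cov(Xᵢ,Xⱼ); the off-diagonal part of the true-score variance is the same as above.
True-score variance = [2.4²·23.2²·0.91 + 1.4²·3.1²·0.62 + 1.7²·12.3²·0.88] + 1442.85 = 3217.68 + 1442.85 = 4660.53.
Reliability = 4660.53 / 4999.18 = 0.9323.

0.9323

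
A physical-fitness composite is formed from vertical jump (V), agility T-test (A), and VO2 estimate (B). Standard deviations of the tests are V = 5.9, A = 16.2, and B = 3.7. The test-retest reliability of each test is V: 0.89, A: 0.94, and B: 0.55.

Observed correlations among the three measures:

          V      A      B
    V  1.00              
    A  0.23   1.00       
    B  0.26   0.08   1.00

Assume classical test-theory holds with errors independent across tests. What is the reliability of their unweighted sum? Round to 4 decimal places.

Var(V+A+B) = 5.9² + 16.2² + 3.7² + 2·[5.9·16.2·0.23 + 5.9·3.7·0.26 + 16.2·3.7·0.08] = 310.94 + 64.9088 = 375.849.
With uncorrelated errors the cross-covariances are all true-score covariance, so they carry over unchanged; only the diagonal terms shrink to ρᵢσᵢ².
True-score variance = [5.9²·0.89 + 16.2²·0.94 + 3.7²·0.55] + 64.9088 = 285.204 + 64.9088 = 350.113.
Reliability = 350.113 / 375.849 = 0.9315.

0.9315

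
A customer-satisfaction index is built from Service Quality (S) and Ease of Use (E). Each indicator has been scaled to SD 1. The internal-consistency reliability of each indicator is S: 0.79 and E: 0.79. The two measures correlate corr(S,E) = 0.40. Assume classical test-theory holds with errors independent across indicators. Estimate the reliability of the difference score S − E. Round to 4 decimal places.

0.6500

Var(S−E) = 1 + 1 − 2·0.40 = 2 − 0.8 = 1.2.
Under uncorrelated errors the observed covariances equal the true-score covariances, so only the own-variance terms attenuate.
True-score variance = [0.79 + 0.79] − 0.8 = 1.58 − 0.8 = 0.78.
Reliability = 0.78 / 1.2 = 0.6500.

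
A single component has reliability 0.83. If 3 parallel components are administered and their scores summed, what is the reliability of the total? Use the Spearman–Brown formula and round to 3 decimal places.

0.936

ρ_k = kρ / (1 + (k−1)ρ) = 3·0.83 / (1 + 2·0.83) = 2.490 / 2.660 = 0.936.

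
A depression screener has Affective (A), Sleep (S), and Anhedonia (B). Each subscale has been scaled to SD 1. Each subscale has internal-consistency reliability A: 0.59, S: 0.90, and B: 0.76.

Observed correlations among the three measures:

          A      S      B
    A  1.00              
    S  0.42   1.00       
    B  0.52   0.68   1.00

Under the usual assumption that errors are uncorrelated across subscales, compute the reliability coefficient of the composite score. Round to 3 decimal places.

Var(A+S+B) = 3 + 2·[0.42 + 0.52 + 0.68] = 3 + 3.24 = 6.24.
With uncorrelated errors the cross-covariances are all true-score covariance, so they carry over unchanged; only the diagonal terms shrink to ρᵢσᵢ².
True-score variance = [0.59 + 0.90 + 0.76] + 3.24 = 2.25 + 3.24 = 5.49.
Reliability = 5.49 / 6.24 = 0.880.

0.880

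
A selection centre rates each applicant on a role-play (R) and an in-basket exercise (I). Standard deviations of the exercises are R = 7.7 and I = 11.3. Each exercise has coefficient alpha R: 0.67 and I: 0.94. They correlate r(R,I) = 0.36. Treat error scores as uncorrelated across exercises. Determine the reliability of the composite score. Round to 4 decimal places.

0.8909

Var(R+I) = 7.7² + 11.3² + 2·[7.7·11.3·0.36] = 186.98 + 62.6472 = 249.627.
Because errors are independent across components, Cov(Tᵢ,Tⱼ) = Cov(Xᵢ,Xⱼ); the off-diagonal part of the true-score variance is the same as above.
True-score variance = [7.7²·0.67 + 11.3²·0.94] + 62.6472 = 159.753 + 62.6472 = 222.4.
Reliability = 222.4 / 249.627 = 0.8909.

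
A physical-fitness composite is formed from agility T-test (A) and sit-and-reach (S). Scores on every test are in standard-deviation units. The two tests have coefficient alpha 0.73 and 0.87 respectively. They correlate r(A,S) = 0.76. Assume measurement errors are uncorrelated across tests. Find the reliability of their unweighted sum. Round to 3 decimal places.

0.886

Var(A+S) = 2 + 2·[0.76] = 2 + 1.52 = 3.52.
Under uncorrelated errors the observed covariances equal the true-score covariances, so only the own-variance terms attenuate.
True-score variance = [0.73 + 0.87] + 1.52 = 1.6 + 1.52 = 3.12.
Reliability = 3.12 / 3.52 = 0.886.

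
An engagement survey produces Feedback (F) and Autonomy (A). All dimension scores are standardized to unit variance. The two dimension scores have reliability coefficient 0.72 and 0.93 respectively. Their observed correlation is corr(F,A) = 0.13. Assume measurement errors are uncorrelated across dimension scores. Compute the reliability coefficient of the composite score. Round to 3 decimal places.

Var(F+A) = 2 + 2·[0.13] = 2 + 0.26 = 2.26.
Because errors are independent across components, Cov(Tᵢ,Tⱼ) = Cov(Xᵢ,Xⱼ); the off-diagonal part of the true-score variance is the same as above.
True-score variance = [0.72 + 0.93] + 0.26 = 1.65 + 0.26 = 1.91.
Reliability = 1.91 / 2.26 = 0.845.

0.845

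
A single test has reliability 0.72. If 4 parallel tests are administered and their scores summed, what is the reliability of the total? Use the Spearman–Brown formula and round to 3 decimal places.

ρ_k = kρ / (1 + (k−1)ρ) = 4·0.72 / (1 + 3·0.72) = 2.880 / 3.160 = 0.911.

0.911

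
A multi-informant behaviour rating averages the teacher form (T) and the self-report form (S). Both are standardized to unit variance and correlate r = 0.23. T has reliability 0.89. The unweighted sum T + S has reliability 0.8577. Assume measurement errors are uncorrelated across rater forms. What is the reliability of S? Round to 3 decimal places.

0.760

Var(T+S) = 2 + 2·0.23 = 2.460.
True-score variance = ρ_T + ρ_S + 2·0.23, so 0.8577 = (0.89 + ρ_S + 0.46) / 2.460.
ρ_S = 0.8577·2.460 − 0.89 − 0.46 = 0.760.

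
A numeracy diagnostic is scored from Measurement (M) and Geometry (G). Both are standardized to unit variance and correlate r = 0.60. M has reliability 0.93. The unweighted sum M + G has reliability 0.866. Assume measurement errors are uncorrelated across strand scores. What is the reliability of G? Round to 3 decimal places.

Var(M+G) = 2 + 2·0.60 = 3.200.
True-score variance = ρ_M + ρ_G + 2·0.60, so 0.866 = (0.93 + ρ_G + 1.20) / 3.200.
ρ_G = 0.866·3.200 − 0.93 − 1.20 = 0.641.

0.641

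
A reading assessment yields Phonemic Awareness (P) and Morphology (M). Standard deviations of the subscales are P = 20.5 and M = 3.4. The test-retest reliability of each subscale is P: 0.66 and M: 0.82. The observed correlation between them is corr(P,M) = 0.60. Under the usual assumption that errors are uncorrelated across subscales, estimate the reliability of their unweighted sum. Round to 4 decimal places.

Var(P+M) = 20.5² + 3.4² + 2·[20.5·3.4·0.60] = 431.81 + 83.64 = 515.45.
Because errors are independent across components, Cov(Tᵢ,Tⱼ) = Cov(Xᵢ,Xⱼ); the off-diagonal part of the true-score variance is the same as above.
True-score variance = [20.5²·0.66 + 3.4²·0.82] + 83.64 = 286.844 + 83.64 = 370.484.
Reliability = 370.484 / 515.45 = 0.7188.

0.7188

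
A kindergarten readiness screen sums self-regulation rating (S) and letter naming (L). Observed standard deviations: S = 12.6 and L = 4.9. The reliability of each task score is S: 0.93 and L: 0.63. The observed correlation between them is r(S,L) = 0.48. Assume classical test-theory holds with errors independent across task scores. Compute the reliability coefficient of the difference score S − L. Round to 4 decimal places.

0.8381

Var(S−L) = 12.6² + 4.9² − 2·12.6·4.9·0.48 = 182.77 − 59.2704 = 123.5.
Under uncorrelated errors the observed covariances equal the true-score covariances, so only the own-variance terms attenuate.
True-score variance = [12.6²·0.93 + 4.9²·0.63] − 59.2704 = 162.773 − 59.2704 = 103.503.
Reliability = 103.503 / 123.5 = 0.8381.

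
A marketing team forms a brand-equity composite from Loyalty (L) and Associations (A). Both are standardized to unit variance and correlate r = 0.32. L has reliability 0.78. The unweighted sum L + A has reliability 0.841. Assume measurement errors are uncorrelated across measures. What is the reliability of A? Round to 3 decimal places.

0.800

Var(L+A) = 2 + 2·0.32 = 2.640.
True-score variance = ρ_L + ρ_A + 2·0.32, so 0.841 = (0.78 + ρ_A + 0.64) / 2.640.
ρ_A = 0.841·2.640 − 0.78 − 0.64 = 0.800.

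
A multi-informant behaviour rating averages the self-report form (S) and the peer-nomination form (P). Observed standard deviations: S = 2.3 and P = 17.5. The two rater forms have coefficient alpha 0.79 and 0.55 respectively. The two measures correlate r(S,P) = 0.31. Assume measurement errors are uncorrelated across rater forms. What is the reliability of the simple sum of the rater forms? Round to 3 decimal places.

0.587

Var(S+P) = 2.3² + 17.5² + 2·[2.3·17.5·0.31] = 311.54 + 24.955 = 336.495.
Under uncorrelated errors the observed covariances equal the true-score covariances, so only the own-variance terms attenuate.
True-score variance = [2.3²·0.79 + 17.5²·0.55] + 24.955 = 172.617 + 24.955 = 197.572.
Reliability = 197.572 / 336.495 = 0.587.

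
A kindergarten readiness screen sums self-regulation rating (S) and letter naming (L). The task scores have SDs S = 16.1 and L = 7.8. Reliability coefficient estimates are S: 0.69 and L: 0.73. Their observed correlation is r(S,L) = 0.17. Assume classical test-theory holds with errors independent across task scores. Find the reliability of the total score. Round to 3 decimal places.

Var(S+L) = 16.1² + 7.8² + 2·[16.1·7.8·0.17] = 320.05 + 42.6972 = 362.747.
Under uncorrelated errors the observed covariances equal the true-score covariances, so only the own-variance terms attenuate.
True-score variance = [16.1²·0.69 + 7.8²·0.73] + 42.6972 = 223.268 + 42.6972 = 265.965.
Reliability = 265.965 / 362.747 = 0.733.

0.733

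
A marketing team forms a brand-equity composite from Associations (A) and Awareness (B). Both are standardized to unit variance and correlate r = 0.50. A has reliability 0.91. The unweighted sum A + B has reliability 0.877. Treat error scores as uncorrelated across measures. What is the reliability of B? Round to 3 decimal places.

0.721

Var(A+B) = 2 + 2·0.50 = 3.000.
True-score variance = ρ_A + ρ_B + 2·0.50, so 0.877 = (0.91 + ρ_B + 1.00) / 3.000.
ρ_B = 0.877·3.000 − 0.91 − 1.00 = 0.721.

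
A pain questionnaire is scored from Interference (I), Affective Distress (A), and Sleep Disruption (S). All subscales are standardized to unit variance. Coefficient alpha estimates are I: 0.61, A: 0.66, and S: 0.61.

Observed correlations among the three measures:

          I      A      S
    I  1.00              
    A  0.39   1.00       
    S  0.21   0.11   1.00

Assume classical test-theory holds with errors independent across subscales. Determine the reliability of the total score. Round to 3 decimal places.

Var(I+A+S) = 3 + 2·[0.39 + 0.21 + 0.11] = 3 + 1.42 = 4.42.
Because errors are independent across components, Cov(Tᵢ,Tⱼ) = Cov(Xᵢ,Xⱼ); the off-diagonal part of the true-score variance is the same as above.
True-score variance = [0.61 + 0.66 + 0.61] + 1.42 = 1.88 + 1.42 = 3.3.
Reliability = 3.3 / 4.42 = 0.747.

0.747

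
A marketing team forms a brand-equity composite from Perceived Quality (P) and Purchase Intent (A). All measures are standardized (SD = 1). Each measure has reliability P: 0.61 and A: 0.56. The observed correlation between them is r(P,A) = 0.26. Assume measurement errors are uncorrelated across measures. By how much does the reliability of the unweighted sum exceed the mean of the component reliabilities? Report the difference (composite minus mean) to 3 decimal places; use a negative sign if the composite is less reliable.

Var(sum) = 2 + 0.52 = 2.52; true-score variance = 1.17 + 0.52 = 1.69; composite reliability = 0.6706.
Mean component reliability = 0.5850.
Difference = 0.6706 − 0.5850 = 0.086.

0.086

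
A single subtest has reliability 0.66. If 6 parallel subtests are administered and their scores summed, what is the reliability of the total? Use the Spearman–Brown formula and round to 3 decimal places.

0.921

ρ_k = kρ / (1 + (k−1)ρ) = 6·0.66 / (1 + 5·0.66) = 3.960 / 4.300 = 0.921.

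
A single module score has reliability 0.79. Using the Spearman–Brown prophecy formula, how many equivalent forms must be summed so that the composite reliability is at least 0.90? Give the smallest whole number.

3

k ≥ ρ*(1−ρ₁)/(ρ₁(1−ρ*)) = 0.90·0.21 / (0.79·0.10) = 2.392.
Smallest integer k = 3.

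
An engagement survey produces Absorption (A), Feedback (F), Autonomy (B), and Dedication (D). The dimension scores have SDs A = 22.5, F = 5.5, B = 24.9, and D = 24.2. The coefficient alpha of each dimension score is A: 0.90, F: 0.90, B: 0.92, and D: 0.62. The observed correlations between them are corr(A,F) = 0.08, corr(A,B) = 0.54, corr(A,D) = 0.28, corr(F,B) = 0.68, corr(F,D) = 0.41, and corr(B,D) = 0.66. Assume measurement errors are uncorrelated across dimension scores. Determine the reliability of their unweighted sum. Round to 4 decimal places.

0.9134

Var(A+F+B+D) = 22.5² + 5.5² + 24.9² + 24.2² + 2·[22.5·5.5·0.08 + 22.5·24.9·0.54 + 22.5·24.2·0.28 + 5.5·24.9·0.68 + 5.5·24.2·0.41 + 24.9·24.2·0.66] = 1742.15 + 2020.59 = 3762.74.
Under uncorrelated errors the observed covariances equal the true-score covariances, so only the own-variance terms attenuate.
True-score variance = [22.5²·0.90 + 5.5²·0.90 + 24.9²·0.92 + 24.2²·0.62] + 2020.59 = 1416.36 + 2020.59 = 3436.95.
Reliability = 3436.95 / 3762.74 = 0.9134.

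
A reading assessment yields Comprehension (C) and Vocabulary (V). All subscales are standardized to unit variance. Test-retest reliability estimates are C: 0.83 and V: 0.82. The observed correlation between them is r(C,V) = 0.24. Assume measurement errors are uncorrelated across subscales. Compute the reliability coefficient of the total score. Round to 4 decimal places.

Var(C+V) = 2 + 2·[0.24] = 2 + 0.48 = 2.48.
Because errors are independent across components, Cov(Tᵢ,Tⱼ) = Cov(Xᵢ,Xⱼ); the off-diagonal part of the true-score variance is the same as above.
True-score variance = [0.83 + 0.82] + 0.48 = 1.65 + 0.48 = 2.13.
Reliability = 2.13 / 2.48 = 0.8589.

0.8589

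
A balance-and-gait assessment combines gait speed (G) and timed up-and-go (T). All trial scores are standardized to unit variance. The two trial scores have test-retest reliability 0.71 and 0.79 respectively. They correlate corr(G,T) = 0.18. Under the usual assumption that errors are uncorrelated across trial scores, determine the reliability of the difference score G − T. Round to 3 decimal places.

0.695

Var(G−T) = 1 + 1 − 2·0.18 = 2 − 0.36 = 1.64.
Because errors are independent across components, Cov(Tᵢ,Tⱼ) = Cov(Xᵢ,Xⱼ); the off-diagonal part of the true-score variance is the same as above.
True-score variance = [0.71 + 0.79] − 0.36 = 1.5 − 0.36 = 1.14.
Reliability = 1.14 / 1.64 = 0.695.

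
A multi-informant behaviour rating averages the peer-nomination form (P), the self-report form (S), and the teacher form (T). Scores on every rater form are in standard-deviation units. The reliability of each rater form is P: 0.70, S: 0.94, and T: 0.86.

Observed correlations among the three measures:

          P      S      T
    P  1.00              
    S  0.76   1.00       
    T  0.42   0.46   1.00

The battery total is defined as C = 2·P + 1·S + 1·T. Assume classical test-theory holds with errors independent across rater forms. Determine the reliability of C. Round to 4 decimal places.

0.8797

Var(C) = 2² + 1 + 1 + 2·[2·0.76 + 2·0.42 + 0.46] = 6 + 5.64 = 11.64.
Under uncorrelated errors the observed covariances equal the true-score covariances, so only the own-variance terms attenuate.
True-score variance = [2²·0.70 + 0.94 + 0.86] + 5.64 = 4.6 + 5.64 = 10.24.
Reliability = 10.24 / 11.64 = 0.8797.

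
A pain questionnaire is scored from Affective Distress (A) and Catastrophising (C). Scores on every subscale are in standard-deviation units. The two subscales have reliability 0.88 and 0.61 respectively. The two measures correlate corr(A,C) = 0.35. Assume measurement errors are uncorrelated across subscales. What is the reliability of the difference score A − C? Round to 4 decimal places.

0.6077

Var(A−C) = 1 + 1 − 2·0.35 = 2 − 0.7 = 1.3.
With uncorrelated errors the cross-covariances are all true-score covariance, so they carry over unchanged; only the diagonal terms shrink to ρᵢσᵢ².
True-score variance = [0.88 + 0.61] − 0.7 = 1.49 − 0.7 = 0.79.
Reliability = 0.79 / 1.3 = 0.6077.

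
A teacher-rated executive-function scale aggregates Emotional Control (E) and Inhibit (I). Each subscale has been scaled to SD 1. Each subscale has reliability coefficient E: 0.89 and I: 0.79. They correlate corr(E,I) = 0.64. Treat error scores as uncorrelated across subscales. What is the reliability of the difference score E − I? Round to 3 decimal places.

0.556

Var(E−I) = 1 + 1 − 2·0.64 = 2 − 1.28 = 0.72.
Because errors are independent across components, Cov(Tᵢ,Tⱼ) = Cov(Xᵢ,Xⱼ); the off-diagonal part of the true-score variance is the same as above.
True-score variance = [0.89 + 0.79] − 1.28 = 1.68 − 1.28 = 0.4.
Reliability = 0.4 / 0.72 = 0.556.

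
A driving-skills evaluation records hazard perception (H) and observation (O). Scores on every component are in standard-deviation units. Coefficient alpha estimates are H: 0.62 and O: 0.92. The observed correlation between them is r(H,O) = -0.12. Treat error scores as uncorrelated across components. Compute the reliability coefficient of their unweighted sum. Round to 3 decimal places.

0.739

Var(H+O) = 2 + 2·[(-0.12)] = 2 − 0.24 = 1.76.
With uncorrelated errors the cross-covariances are all true-score covariance, so they carry over unchanged; only the diagonal terms shrink to ρᵢσᵢ².
True-score variance = [0.62 + 0.92] − 0.24 = 1.54 − 0.24 = 1.3.
Reliability = 1.3 / 1.76 = 0.739.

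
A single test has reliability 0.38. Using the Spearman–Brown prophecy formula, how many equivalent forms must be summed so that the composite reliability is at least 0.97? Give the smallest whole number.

k ≥ ρ*(1−ρ₁)/(ρ₁(1−ρ*)) = 0.97·0.62 / (0.38·0.03) = 52.754.
Smallest integer k = 53.

53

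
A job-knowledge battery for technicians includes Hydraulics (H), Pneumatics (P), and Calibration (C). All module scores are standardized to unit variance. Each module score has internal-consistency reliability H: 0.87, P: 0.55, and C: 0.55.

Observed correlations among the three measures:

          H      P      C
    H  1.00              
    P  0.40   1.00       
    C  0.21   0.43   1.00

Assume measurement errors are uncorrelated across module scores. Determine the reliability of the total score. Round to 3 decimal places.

Var(H+P+C) = 3 + 2·[0.40 + 0.21 + 0.43] = 3 + 2.08 = 5.08.
Under uncorrelated errors the observed covariances equal the true-score covariances, so only the own-variance terms attenuate.
True-score variance = [0.87 + 0.55 + 0.55] + 2.08 = 1.97 + 2.08 = 4.05.
Reliability = 4.05 / 5.08 = 0.797.

0.797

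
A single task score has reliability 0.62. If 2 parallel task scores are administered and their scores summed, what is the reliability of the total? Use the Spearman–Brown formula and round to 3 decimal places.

ρ_k = kρ / (1 + (k−1)ρ) = 2·0.62 / (1 + 1·0.62) = 1.240 / 1.620 = 0.765.

0.765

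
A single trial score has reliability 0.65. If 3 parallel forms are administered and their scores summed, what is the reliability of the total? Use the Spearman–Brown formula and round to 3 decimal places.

0.848

ρ_k = kρ / (1 + (k−1)ρ) = 3·0.65 / (1 + 2·0.65) = 1.950 / 2.300 = 0.848.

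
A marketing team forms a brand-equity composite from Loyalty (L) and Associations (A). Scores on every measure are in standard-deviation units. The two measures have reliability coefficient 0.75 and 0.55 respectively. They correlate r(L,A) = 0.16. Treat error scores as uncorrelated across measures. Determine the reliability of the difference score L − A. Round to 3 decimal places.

Var(L−A) = 1 + 1 − 2·0.16 = 2 − 0.32 = 1.68.
Because errors are independent across components, Cov(Tᵢ,Tⱼ) = Cov(Xᵢ,Xⱼ); the off-diagonal part of the true-score variance is the same as above.
True-score variance = [0.75 + 0.55] − 0.32 = 1.3 − 0.32 = 0.98.
Reliability = 0.98 / 1.68 = 0.583.

0.583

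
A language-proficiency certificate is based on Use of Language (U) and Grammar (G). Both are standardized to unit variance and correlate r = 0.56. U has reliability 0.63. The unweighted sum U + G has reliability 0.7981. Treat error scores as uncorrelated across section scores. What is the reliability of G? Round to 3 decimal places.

Var(U+G) = 2 + 2·0.56 = 3.120.
True-score variance = ρ_U + ρ_G + 2·0.56, so 0.7981 = (0.63 + ρ_G + 1.12) / 3.120.
ρ_G = 0.7981·3.120 − 0.63 − 1.12 = 0.740.

0.740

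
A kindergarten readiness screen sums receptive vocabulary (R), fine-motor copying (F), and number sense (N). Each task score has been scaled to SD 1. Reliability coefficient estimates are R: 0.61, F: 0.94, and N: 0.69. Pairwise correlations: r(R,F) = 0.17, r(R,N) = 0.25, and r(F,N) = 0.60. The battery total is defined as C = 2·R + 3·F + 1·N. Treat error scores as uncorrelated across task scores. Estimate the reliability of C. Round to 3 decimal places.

0.883

Var(C) = 2² + 3² + 1 + 2·[6·0.17 + 2·0.25 + 3·0.60] = 14 + 6.64 = 20.64.
Because errors are independent across components, Cov(Tᵢ,Tⱼ) = Cov(Xᵢ,Xⱼ); the off-diagonal part of the true-score variance is the same as above.
True-score variance = [2²·0.61 + 3²·0.94 + 0.69] + 6.64 = 11.59 + 6.64 = 18.23.
Reliability = 18.23 / 20.64 = 0.883.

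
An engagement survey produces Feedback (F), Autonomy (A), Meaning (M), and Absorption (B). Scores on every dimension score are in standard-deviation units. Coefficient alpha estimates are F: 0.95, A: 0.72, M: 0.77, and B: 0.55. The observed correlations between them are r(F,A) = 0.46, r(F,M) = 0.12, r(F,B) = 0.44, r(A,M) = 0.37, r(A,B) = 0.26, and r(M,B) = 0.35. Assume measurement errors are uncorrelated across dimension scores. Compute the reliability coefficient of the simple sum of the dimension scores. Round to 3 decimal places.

Var(F+A+M+B) = 4 + 2·[0.46 + 0.12 + 0.44 + 0.37 + 0.26 + 0.35] = 4 + 4 = 8.
Because errors are independent across components, Cov(Tᵢ,Tⱼ) = Cov(Xᵢ,Xⱼ); the off-diagonal part of the true-score variance is the same as above.
True-score variance = [0.95 + 0.72 + 0.77 + 0.55] + 4 = 2.99 + 4 = 6.99.
Reliability = 6.99 / 8 = 0.874.

0.874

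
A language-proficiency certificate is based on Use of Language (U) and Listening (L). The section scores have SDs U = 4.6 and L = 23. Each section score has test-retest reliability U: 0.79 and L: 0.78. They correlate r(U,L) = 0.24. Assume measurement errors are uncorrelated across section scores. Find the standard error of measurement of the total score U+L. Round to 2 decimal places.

Var(total) = 550.16 + 50.784 = 600.944.
True-score variance = 429.336 + 50.784 = 480.12, so reliability = 0.7989.
Error variance = 600.944 − 480.12 = 120.824; SEM = √120.824 = 10.99.

10.99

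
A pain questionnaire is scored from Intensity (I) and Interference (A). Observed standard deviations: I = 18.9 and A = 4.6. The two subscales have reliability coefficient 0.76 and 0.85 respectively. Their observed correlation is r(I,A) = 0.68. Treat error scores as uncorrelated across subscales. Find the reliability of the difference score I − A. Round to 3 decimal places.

Var(I−A) = 18.9² + 4.6² − 2·18.9·4.6·0.68 = 378.37 − 118.238 = 260.132.
Because errors are independent across components, Cov(Tᵢ,Tⱼ) = Cov(Xᵢ,Xⱼ); the off-diagonal part of the true-score variance is the same as above.
True-score variance = [18.9²·0.76 + 4.6²·0.85] − 118.238 = 289.466 − 118.238 = 171.227.
Reliability = 171.227 / 260.132 = 0.658.

0.658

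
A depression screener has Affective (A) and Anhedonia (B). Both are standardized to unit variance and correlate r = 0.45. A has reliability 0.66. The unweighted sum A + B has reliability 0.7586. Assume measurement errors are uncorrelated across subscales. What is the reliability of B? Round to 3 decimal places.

Var(A+B) = 2 + 2·0.45 = 2.900.
True-score variance = ρ_A + ρ_B + 2·0.45, so 0.7586 = (0.66 + ρ_B + 0.90) / 2.900.
ρ_B = 0.7586·2.900 − 0.66 − 0.90 = 0.640.

0.640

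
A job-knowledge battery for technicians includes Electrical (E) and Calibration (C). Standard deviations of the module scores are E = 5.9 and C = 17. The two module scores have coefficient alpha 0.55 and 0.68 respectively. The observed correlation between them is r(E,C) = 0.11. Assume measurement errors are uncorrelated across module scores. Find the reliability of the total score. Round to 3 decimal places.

0.687

Var(E+C) = 5.9² + 17² + 2·[5.9·17·0.11] = 323.81 + 22.066 = 345.876.
With uncorrelated errors the cross-covariances are all true-score covariance, so they carry over unchanged; only the diagonal terms shrink to ρᵢσᵢ².
True-score variance = [5.9²·0.55 + 17²·0.68] + 22.066 = 215.666 + 22.066 = 237.732.
Reliability = 237.732 / 345.876 = 0.687.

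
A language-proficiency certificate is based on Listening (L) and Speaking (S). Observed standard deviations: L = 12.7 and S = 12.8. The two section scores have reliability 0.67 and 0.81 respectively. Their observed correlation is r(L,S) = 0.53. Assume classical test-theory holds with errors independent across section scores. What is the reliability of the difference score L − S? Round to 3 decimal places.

0.448

Var(L−S) = 12.7² + 12.8² − 2·12.7·12.8·0.53 = 325.13 − 172.314 = 152.816.
Because errors are independent across components, Cov(Tᵢ,Tⱼ) = Cov(Xᵢ,Xⱼ); the off-diagonal part of the true-score variance is the same as above.
True-score variance = [12.7²·0.67 + 12.8²·0.81] − 172.314 = 240.775 − 172.314 = 68.4611.
Reliability = 68.4611 / 152.816 = 0.448.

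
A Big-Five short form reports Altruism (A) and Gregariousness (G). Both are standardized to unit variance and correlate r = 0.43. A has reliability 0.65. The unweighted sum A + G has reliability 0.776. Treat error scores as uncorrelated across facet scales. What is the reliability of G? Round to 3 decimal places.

Var(A+G) = 2 + 2·0.43 = 2.860.
True-score variance = ρ_A + ρ_G + 2·0.43, so 0.776 = (0.65 + ρ_G + 0.86) / 2.860.
ρ_G = 0.776·2.860 − 0.65 − 0.86 = 0.709.

0.709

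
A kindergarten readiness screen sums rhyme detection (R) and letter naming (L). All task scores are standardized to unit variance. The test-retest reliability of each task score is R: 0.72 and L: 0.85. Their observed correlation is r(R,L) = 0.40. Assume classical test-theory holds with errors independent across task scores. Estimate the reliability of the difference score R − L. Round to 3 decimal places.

Var(R−L) = 1 + 1 − 2·0.40 = 2 − 0.8 = 1.2.
Under uncorrelated errors the observed covariances equal the true-score covariances, so only the own-variance terms attenuate.
True-score variance = [0.72 + 0.85] − 0.8 = 1.57 − 0.8 = 0.77.
Reliability = 0.77 / 1.2 = 0.642.

0.642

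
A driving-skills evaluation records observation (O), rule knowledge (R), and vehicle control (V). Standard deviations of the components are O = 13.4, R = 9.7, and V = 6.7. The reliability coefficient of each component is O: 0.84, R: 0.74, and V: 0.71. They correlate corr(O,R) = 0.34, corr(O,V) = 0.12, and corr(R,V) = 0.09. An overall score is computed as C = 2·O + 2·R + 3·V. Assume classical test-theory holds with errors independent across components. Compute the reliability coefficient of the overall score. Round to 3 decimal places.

0.839

Var(C) = 2²·13.4² + 2²·9.7² + 3²·6.7² + 2·[4·13.4·9.7·0.34 + 6·13.4·6.7·0.12 + 6·9.7·6.7·0.09] = 1498.61 + 553.018 = 2051.63.
Because errors are independent across components, Cov(Tᵢ,Tⱼ) = Cov(Xᵢ,Xⱼ); the off-diagonal part of the true-score variance is the same as above.
True-score variance = [2²·13.4²·0.84 + 2²·9.7²·0.74 + 3²·6.7²·0.71] + 553.018 = 1168.68 + 553.018 = 1721.69.
Reliability = 1721.69 / 2051.63 = 0.839.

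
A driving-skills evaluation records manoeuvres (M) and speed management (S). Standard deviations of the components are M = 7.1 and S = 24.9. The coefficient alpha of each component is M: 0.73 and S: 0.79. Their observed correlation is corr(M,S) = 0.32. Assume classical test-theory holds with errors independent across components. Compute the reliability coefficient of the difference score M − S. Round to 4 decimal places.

Var(M−S) = 7.1² + 24.9² − 2·7.1·24.9·0.32 = 670.42 − 113.146 = 557.274.
Because errors are independent across components, Cov(Tᵢ,Tⱼ) = Cov(Xᵢ,Xⱼ); the off-diagonal part of the true-score variance is the same as above.
True-score variance = [7.1²·0.73 + 24.9²·0.79] − 113.146 = 526.607 − 113.146 = 413.462.
Reliability = 413.462 / 557.274 = 0.7419.

0.7419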